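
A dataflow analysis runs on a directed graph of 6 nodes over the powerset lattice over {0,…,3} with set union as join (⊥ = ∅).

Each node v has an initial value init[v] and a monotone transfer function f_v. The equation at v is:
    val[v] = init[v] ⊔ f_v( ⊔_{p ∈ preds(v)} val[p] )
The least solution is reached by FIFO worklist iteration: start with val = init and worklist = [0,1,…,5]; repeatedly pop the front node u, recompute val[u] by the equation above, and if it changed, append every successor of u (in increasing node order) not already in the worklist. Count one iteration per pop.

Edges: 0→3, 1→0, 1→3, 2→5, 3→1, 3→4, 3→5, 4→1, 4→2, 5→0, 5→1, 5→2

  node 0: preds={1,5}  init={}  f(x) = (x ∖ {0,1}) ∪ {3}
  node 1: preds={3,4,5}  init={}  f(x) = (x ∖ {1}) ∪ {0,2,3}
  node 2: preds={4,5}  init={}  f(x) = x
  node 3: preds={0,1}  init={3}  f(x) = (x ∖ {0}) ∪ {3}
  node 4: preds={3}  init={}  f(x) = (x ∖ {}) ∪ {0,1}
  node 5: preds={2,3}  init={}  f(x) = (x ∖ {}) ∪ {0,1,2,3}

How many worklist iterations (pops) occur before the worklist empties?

Trace (11 dequeues):
  [1] u=0 | in {} | out {3} | prev {} | push {}
  [2] u=1 | in {3} | out {0,2,3} | prev {} | push {0}
  [3] u=2 | in {} | out {} | ==
  [4] u=3 | in {0,2,3} | out {2,3} | prev {3} | push {1}
  [5] u=4 | in {2,3} | out {0,1,2,3} | prev {} | push {2}
  [6] u=5 | in {2,3} | out {0,1,2,3} | prev {} | push {}
  [7] u=0 | in {0,1,2,3} | out {2,3} | prev {3} | push {3}
  [8] u=1 | in {0,1,2,3} | out {0,2,3} | ==
  [9] u=2 | in {0,1,2,3} | out {0,1,2,3} | prev {} | push {5}
  [10] u=3 | in {0,2,3} | out {2,3} | ==
  [11] u=5 | in {0,1,2,3} | out {0,1,2,3} | ==

Converged values:
  [0] {2,3}
  [1] {0,2,3}
  [2] {0,1,2,3}
  [3] {2,3}
  [4] {0,1,2,3}
  [5] {0,1,2,3}

11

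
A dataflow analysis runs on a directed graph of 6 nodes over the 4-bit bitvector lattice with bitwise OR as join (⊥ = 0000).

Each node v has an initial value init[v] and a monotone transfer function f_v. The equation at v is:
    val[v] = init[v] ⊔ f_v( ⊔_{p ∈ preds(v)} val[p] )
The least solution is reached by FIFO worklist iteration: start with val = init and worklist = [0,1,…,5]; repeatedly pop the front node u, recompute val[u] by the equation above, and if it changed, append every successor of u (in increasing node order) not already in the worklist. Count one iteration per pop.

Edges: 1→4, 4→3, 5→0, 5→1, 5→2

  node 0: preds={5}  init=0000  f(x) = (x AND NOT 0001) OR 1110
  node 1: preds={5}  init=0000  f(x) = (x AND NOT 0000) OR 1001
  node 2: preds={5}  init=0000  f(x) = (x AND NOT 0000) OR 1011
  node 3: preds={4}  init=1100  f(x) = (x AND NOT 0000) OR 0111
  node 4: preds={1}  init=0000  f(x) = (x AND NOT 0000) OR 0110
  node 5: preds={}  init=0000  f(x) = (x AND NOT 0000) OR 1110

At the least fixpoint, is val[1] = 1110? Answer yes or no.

no

Worklist (11 pops):
  #1 pop 0: in=0000 → 1110 (was 0000); enqueue []
  #2 pop 1: in=0000 → 1001 (was 0000); enqueue []
  #3 pop 2: in=0000 → 1011 (was 0000); enqueue []
  #4 pop 3: in=0000 → 1111 (was 1100); enqueue []
  #5 pop 4: in=1001 → 1111 (was 0000); enqueue [3]
  #6 pop 5: in=0000 → 1110 (was 0000); enqueue [0,1,2]
  #7 pop 3: in=1111 → 1111 (no change)
  #8 pop 0: in=1110 → 1110 (no change)
  #9 pop 1: in=1110 → 1111 (was 1001); enqueue [4]
  #10 pop 2: in=1110 → 1111 (was 1011); enqueue []
  #11 pop 4: in=1111 → 1111 (no change)

Fixpoint:
  val[0] = 1110
  val[1] = 1111
  val[2] = 1111
  val[3] = 1111
  val[4] = 1111
  val[5] = 1110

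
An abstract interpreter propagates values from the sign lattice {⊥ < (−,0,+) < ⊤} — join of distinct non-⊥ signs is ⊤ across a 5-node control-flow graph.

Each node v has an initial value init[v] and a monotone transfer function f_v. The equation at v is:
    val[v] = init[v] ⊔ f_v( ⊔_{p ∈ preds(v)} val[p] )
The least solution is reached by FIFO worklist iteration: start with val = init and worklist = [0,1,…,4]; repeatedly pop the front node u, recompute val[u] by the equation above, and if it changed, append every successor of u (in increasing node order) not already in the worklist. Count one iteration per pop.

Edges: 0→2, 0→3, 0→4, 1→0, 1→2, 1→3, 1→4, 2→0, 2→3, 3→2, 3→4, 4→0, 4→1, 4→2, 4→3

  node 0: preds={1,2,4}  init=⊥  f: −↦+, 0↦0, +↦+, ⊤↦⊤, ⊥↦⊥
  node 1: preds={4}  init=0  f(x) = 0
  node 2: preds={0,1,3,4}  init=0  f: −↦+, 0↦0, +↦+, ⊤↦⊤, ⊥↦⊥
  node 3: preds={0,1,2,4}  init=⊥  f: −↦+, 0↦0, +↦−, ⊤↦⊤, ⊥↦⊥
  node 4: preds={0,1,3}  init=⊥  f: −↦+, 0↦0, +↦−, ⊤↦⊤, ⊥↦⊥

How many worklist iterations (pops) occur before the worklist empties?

Trace (9 dequeues):
  [1] u=0 | in 0 | out 0 | prev ⊥ | push {}
  [2] u=1 | in ⊥ | out 0 | ==
  [3] u=2 | in 0 | out 0 | ==
  [4] u=3 | in 0 | out 0 | prev ⊥ | push {2}
  [5] u=4 | in 0 | out 0 | prev ⊥ | push {0,1,3}
  [6] u=2 | in 0 | out 0 | ==
  [7] u=0 | in 0 | out 0 | ==
  [8] u=1 | in 0 | out 0 | ==
  [9] u=3 | in 0 | out 0 | ==

Converged values:
  [0] 0
  [1] 0
  [2] 0
  [3] 0
  [4] 0

9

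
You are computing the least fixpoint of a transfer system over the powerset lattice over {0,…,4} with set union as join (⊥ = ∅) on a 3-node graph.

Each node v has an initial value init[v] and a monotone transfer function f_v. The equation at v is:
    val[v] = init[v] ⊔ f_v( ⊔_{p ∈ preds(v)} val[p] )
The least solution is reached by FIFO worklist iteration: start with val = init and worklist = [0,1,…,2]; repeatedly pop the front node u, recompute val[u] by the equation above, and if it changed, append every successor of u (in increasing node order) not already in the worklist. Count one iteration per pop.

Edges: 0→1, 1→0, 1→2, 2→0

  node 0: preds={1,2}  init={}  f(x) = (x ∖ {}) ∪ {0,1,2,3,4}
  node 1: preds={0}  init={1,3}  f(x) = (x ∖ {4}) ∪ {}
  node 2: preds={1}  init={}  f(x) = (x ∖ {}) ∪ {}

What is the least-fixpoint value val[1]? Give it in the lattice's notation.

{0,1,2,3}

Worklist (4 pops):
  #1 pop 0: in={1,3} → {0,1,2,3,4} (was {}); enqueue []
  #2 pop 1: in={0,1,2,3,4} → {0,1,2,3} (was {1,3}); enqueue [0]
  #3 pop 2: in={0,1,2,3} → {0,1,2,3} (was {}); enqueue []
  #4 pop 0: in={0,1,2,3} → {0,1,2,3,4} (no change)

Fixpoint:
  val[0] = {0,1,2,3,4}
  val[1] = {0,1,2,3}
  val[2] = {0,1,2,3}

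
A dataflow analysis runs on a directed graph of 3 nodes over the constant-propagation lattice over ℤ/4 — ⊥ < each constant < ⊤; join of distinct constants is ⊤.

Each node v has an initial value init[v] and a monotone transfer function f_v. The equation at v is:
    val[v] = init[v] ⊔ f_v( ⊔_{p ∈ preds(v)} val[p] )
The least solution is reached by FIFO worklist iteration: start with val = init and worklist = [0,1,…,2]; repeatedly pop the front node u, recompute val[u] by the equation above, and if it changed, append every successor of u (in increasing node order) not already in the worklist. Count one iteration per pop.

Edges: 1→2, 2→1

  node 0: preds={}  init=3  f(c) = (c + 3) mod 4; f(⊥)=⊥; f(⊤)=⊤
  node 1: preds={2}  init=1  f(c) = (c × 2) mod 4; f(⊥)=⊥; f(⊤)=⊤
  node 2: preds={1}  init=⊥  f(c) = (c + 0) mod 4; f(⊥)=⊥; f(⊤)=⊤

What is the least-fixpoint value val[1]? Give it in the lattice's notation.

Worklist (6 pops):
  #1 pop 0: in=⊥ → 3 (no change)
  #2 pop 1: in=⊥ → 1 (no change)
  #3 pop 2: in=1 → 1 (was ⊥); enqueue [1]
  #4 pop 1: in=1 → ⊤ (was 1); enqueue [2]
  #5 pop 2: in=⊤ → ⊤ (was 1); enqueue [1]
  #6 pop 1: in=⊤ → ⊤ (no change)

Fixpoint:
  val[0] = 3
  val[1] = ⊤
  val[2] = ⊤

⊤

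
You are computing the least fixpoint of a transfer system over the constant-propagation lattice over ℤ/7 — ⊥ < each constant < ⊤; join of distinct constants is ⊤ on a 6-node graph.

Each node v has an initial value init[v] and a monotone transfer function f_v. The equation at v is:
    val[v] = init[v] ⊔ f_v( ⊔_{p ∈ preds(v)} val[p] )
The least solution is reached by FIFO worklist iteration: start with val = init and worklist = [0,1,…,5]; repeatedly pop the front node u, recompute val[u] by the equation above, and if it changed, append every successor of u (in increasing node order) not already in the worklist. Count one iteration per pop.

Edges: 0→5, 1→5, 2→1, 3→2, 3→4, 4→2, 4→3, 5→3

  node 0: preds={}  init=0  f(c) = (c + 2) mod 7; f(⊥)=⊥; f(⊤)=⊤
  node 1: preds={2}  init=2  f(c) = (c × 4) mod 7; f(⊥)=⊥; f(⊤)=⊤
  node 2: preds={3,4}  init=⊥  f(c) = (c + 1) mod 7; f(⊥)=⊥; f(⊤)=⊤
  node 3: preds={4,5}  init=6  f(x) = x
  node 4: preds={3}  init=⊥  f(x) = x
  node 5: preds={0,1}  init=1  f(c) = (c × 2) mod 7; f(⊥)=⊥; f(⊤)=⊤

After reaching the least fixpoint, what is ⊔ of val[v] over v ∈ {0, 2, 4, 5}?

⊤

Worklist (11 pops):
  #1 pop 0: in=⊥ → 0 (no change)
  #2 pop 1: in=⊥ → 2 (no change)
  #3 pop 2: in=6 → 0 (was ⊥); enqueue [1]
  #4 pop 3: in=1 → ⊤ (was 6); enqueue [2]
  #5 pop 4: in=⊤ → ⊤ (was ⊥); enqueue [3]
  #6 pop 5: in=⊤ → ⊤ (was 1); enqueue []
  #7 pop 1: in=0 → ⊤ (was 2); enqueue [5]
  #8 pop 2: in=⊤ → ⊤ (was 0); enqueue [1]
  #9 pop 3: in=⊤ → ⊤ (no change)
  #10 pop 5: in=⊤ → ⊤ (no change)
  #11 pop 1: in=⊤ → ⊤ (no change)

Fixpoint:
  val[0] = 0
  val[1] = ⊤
  val[2] = ⊤
  val[3] = ⊤
  val[4] = ⊤
  val[5] = ⊤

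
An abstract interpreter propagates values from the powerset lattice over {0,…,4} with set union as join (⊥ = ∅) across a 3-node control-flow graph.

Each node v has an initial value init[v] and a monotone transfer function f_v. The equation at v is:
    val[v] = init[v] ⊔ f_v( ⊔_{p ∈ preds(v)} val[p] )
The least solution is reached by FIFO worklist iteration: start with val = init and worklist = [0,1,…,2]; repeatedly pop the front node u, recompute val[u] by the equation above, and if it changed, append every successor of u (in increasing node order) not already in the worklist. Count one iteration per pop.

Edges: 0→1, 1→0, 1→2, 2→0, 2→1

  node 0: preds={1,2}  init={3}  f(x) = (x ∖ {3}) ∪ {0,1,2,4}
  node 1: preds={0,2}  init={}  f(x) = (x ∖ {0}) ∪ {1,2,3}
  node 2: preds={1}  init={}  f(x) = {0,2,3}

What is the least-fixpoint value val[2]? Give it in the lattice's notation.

{0,2,3}

Iteration log — 5 steps:
  step 1. node 0  ⊔preds={}  new={0,1,2,3,4}  old={3}  +wl: 
  step 2. node 1  ⊔preds={0,1,2,3,4}  new={1,2,3,4}  old={}  +wl: 0
  step 3. node 2  ⊔preds={1,2,3,4}  new={0,2,3}  old={}  +wl: 1
  step 4. node 0  ⊔preds={0,1,2,3,4}  new={0,1,2,3,4}  stable
  step 5. node 1  ⊔preds={0,1,2,3,4}  new={1,2,3,4}  stable

Least fixpoint reached:
  node 0: {0,1,2,3,4}
  node 1: {1,2,3,4}
  node 2: {0,2,3}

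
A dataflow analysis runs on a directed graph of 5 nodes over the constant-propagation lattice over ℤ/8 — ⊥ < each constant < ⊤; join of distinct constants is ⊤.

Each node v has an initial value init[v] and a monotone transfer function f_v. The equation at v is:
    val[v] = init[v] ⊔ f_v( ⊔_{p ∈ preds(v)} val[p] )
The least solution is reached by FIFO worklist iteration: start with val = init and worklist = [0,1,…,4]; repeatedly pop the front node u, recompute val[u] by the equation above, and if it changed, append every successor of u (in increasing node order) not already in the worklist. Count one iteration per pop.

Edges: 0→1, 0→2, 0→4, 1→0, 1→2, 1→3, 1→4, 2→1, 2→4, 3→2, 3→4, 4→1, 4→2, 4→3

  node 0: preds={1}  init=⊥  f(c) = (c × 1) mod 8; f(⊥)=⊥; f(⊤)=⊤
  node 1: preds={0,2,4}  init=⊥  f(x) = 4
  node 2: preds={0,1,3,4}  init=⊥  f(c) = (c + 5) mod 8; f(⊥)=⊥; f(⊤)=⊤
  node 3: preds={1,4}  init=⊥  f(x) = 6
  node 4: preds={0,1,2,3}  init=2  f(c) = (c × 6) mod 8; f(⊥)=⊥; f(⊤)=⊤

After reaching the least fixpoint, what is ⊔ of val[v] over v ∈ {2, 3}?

Worklist (10 pops):
  #1 pop 0: in=⊥ → ⊥ (no change)
  #2 pop 1: in=2 → 4 (was ⊥); enqueue [0]
  #3 pop 2: in=⊤ → ⊤ (was ⊥); enqueue [1]
  #4 pop 3: in=⊤ → 6 (was ⊥); enqueue [2]
  #5 pop 4: in=⊤ → ⊤ (was 2); enqueue [3]
  #6 pop 0: in=4 → 4 (was ⊥); enqueue [4]
  #7 pop 1: in=⊤ → 4 (no change)
  #8 pop 2: in=⊤ → ⊤ (no change)
  #9 pop 3: in=⊤ → 6 (no change)
  #10 pop 4: in=⊤ → ⊤ (no change)

Fixpoint:
  val[0] = 4
  val[1] = 4
  val[2] = ⊤
  val[3] = 6
  val[4] = ⊤

⊤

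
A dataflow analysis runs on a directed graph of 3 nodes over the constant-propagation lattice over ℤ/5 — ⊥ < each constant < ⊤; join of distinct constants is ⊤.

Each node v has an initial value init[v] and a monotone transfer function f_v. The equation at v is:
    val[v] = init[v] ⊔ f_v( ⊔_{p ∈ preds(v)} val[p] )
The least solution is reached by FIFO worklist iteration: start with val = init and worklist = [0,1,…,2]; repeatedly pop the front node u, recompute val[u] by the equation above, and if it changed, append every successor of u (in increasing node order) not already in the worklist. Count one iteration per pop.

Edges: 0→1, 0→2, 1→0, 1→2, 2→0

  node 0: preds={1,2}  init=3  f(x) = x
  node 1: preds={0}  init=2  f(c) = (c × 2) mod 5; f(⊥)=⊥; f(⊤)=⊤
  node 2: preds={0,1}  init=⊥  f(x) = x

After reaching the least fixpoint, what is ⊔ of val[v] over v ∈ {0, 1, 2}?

⊤

Trace (4 dequeues):
  [1] u=0 | in 2 | out ⊤ | prev 3 | push {}
  [2] u=1 | in ⊤ | out ⊤ | prev 2 | push {0}
  [3] u=2 | in ⊤ | out ⊤ | prev ⊥ | push {}
  [4] u=0 | in ⊤ | out ⊤ | ==

Converged values:
  [0] ⊤
  [1] ⊤
  [2] ⊤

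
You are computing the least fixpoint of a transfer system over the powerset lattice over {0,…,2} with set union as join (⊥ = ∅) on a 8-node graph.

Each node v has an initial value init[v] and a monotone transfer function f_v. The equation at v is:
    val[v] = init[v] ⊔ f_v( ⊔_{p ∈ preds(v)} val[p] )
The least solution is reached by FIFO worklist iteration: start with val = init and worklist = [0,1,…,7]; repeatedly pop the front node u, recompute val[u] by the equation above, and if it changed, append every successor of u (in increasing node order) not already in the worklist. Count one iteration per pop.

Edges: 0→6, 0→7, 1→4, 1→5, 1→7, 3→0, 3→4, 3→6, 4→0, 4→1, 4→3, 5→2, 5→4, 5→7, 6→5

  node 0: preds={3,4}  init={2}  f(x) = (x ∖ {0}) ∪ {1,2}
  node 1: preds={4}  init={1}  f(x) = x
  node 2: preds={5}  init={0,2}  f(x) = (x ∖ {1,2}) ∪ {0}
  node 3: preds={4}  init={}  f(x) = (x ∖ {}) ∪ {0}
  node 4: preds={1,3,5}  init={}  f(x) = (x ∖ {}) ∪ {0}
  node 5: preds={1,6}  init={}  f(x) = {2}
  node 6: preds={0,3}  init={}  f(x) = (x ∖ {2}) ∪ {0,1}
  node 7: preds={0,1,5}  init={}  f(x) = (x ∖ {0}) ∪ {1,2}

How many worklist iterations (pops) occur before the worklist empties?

24

Trace (24 dequeues):
  [1] u=0 | in {} | out {1,2} | prev {2} | push {}
  [2] u=1 | in {} | out {1} | ==
  [3] u=2 | in {} | out {0,2} | ==
  [4] u=3 | in {} | out {0} | prev {} | push {0}
  [5] u=4 | in {0,1} | out {0,1} | prev {} | push {1,3}
  [6] u=5 | in {1} | out {2} | prev {} | push {2,4}
  [7] u=6 | in {0,1,2} | out {0,1} | prev {} | push {5}
  [8] u=7 | in {1,2} | out {1,2} | prev {} | push {}
  [9] u=0 | in {0,1} | out {1,2} | ==
  [10] u=1 | in {0,1} | out {0,1} | prev {1} | push {7}
  [11] u=3 | in {0,1} | out {0,1} | prev {0} | push {0,6}
  [12] u=2 | in {2} | out {0,2} | ==
  [13] u=4 | in {0,1,2} | out {0,1,2} | prev {0,1} | push {1,3}
  [14] u=5 | in {0,1} | out {2} | ==
  [15] u=7 | in {0,1,2} | out {1,2} | ==
  [16] u=0 | in {0,1,2} | out {1,2} | ==
  [17] u=6 | in {0,1,2} | out {0,1} | ==
  [18] u=1 | in {0,1,2} | out {0,1,2} | prev {0,1} | push {4,5,7}
  [19] u=3 | in {0,1,2} | out {0,1,2} | prev {0,1} | push {0,6}
  [20] u=4 | in {0,1,2} | out {0,1,2} | ==
  [21] u=5 | in {0,1,2} | out {2} | ==
  [22] u=7 | in {0,1,2} | out {1,2} | ==
  [23] u=0 | in {0,1,2} | out {1,2} | ==
  [24] u=6 | in {0,1,2} | out {0,1} | ==

Converged values:
  [0] {1,2}
  [1] {0,1,2}
  [2] {0,2}
  [3] {0,1,2}
  [4] {0,1,2}
  [5] {2}
  [6] {0,1}
  [7] {1,2}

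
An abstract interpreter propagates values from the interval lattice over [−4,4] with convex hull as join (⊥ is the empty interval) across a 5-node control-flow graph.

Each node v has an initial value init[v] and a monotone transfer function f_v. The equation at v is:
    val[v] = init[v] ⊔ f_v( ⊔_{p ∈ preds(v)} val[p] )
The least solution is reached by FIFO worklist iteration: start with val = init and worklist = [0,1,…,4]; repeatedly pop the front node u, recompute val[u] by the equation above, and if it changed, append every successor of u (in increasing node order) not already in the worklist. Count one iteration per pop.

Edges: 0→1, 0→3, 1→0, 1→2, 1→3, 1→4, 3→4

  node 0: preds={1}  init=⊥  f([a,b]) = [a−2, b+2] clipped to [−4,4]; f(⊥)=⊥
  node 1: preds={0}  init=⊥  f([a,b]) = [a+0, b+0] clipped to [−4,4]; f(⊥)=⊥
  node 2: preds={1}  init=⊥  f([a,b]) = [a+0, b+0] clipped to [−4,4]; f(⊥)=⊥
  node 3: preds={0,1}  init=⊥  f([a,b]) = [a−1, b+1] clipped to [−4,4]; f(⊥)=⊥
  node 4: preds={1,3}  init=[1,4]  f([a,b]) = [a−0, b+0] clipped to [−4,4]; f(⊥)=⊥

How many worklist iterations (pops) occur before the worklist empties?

5

Worklist (5 pops):
  #1 pop 0: in=⊥ → ⊥ (no change)
  #2 pop 1: in=⊥ → ⊥ (no change)
  #3 pop 2: in=⊥ → ⊥ (no change)
  #4 pop 3: in=⊥ → ⊥ (no change)
  #5 pop 4: in=⊥ → [1,4] (no change)

Fixpoint:
  val[0] = ⊥
  val[1] = ⊥
  val[2] = ⊥
  val[3] = ⊥
  val[4] = [1,4]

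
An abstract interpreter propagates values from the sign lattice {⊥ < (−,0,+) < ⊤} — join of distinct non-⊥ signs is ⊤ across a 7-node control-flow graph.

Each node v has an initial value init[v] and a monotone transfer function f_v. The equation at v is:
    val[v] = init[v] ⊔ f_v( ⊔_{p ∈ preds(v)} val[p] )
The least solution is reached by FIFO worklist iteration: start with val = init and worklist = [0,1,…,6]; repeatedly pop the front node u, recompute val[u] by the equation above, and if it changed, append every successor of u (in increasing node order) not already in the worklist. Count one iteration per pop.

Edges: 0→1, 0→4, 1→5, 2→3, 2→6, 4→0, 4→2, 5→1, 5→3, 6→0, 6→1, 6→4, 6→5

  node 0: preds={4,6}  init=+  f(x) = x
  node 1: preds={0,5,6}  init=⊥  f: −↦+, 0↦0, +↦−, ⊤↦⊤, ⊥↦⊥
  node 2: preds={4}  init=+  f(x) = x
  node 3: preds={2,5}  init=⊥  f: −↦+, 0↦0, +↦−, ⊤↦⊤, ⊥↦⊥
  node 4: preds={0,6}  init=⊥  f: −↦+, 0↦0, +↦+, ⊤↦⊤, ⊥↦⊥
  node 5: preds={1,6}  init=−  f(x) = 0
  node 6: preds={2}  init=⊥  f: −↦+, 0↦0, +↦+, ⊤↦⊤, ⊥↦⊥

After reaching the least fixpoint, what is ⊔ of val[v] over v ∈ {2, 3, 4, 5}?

⊤

Iteration log — 13 steps:
  step 1. node 0  ⊔preds=⊥  new=+  stable
  step 2. node 1  ⊔preds=⊤  new=⊤  old=⊥  +wl: 
  step 3. node 2  ⊔preds=⊥  new=+  stable
  step 4. node 3  ⊔preds=⊤  new=⊤  old=⊥  +wl: 
  step 5. node 4  ⊔preds=+  new=+  old=⊥  +wl: 0,2
  step 6. node 5  ⊔preds=⊤  new=⊤  old=−  +wl: 1,3
  step 7. node 6  ⊔preds=+  new=+  old=⊥  +wl: 4,5
  step 8. node 0  ⊔preds=+  new=+  stable
  step 9. node 2  ⊔preds=+  new=+  stable
  step 10. node 1  ⊔preds=⊤  new=⊤  stable
  step 11. node 3  ⊔preds=⊤  new=⊤  stable
  step 12. node 4  ⊔preds=+  new=+  stable
  step 13. node 5  ⊔preds=⊤  new=⊤  stable

Least fixpoint reached:
  node 0: +
  node 1: ⊤
  node 2: +
  node 3: ⊤
  node 4: +
  node 5: ⊤
  node 6: +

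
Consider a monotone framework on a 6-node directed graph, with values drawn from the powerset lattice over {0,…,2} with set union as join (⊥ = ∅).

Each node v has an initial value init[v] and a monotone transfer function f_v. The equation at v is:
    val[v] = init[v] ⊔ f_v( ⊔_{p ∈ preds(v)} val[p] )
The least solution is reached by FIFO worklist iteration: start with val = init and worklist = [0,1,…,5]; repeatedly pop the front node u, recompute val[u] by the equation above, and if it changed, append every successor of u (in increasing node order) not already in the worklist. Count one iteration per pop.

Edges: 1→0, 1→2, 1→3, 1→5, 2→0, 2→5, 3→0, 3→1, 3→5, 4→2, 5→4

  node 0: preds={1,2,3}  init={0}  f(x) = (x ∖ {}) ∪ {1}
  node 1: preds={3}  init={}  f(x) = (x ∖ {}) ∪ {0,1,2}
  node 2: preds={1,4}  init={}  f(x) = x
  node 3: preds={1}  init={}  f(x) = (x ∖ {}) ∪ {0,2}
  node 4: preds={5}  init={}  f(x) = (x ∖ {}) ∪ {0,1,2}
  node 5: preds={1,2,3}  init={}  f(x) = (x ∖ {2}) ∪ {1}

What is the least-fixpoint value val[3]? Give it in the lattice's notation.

Iteration log — 10 steps:
  step 1. node 0  ⊔preds={}  new={0,1}  old={0}  +wl: 
  step 2. node 1  ⊔preds={}  new={0,1,2}  old={}  +wl: 0
  step 3. node 2  ⊔preds={0,1,2}  new={0,1,2}  old={}  +wl: 
  step 4. node 3  ⊔preds={0,1,2}  new={0,1,2}  old={}  +wl: 1
  step 5. node 4  ⊔preds={}  new={0,1,2}  old={}  +wl: 2
  step 6. node 5  ⊔preds={0,1,2}  new={0,1}  old={}  +wl: 4
  step 7. node 0  ⊔preds={0,1,2}  new={0,1,2}  old={0,1}  +wl: 
  step 8. node 1  ⊔preds={0,1,2}  new={0,1,2}  stable
  step 9. node 2  ⊔preds={0,1,2}  new={0,1,2}  stable
  step 10. node 4  ⊔preds={0,1}  new={0,1,2}  stable

Least fixpoint reached:
  node 0: {0,1,2}
  node 1: {0,1,2}
  node 2: {0,1,2}
  node 3: {0,1,2}
  node 4: {0,1,2}
  node 5: {0,1}

{0,1,2}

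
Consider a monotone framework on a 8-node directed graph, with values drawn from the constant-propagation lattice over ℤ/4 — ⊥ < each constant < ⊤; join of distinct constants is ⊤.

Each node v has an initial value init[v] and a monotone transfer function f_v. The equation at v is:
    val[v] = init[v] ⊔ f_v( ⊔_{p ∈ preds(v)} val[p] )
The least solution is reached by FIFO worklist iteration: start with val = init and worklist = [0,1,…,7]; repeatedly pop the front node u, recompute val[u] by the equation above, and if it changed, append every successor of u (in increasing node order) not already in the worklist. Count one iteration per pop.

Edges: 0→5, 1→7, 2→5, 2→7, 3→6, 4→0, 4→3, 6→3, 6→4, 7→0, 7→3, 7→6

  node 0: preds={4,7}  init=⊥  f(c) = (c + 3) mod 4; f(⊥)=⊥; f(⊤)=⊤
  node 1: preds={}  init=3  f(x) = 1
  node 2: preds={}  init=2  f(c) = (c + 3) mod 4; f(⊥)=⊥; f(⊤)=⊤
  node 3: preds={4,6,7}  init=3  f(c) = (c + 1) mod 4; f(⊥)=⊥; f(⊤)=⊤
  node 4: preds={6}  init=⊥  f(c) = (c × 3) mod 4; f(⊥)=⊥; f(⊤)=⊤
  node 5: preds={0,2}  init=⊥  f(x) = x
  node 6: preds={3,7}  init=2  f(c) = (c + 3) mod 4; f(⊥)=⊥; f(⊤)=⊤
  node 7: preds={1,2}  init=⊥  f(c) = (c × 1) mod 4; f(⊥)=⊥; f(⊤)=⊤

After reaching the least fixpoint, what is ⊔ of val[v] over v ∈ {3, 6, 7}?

⊤

Trace (16 dequeues):
  [1] u=0 | in ⊥ | out ⊥ | ==
  [2] u=1 | in ⊥ | out ⊤ | prev 3 | push {}
  [3] u=2 | in ⊥ | out 2 | ==
  [4] u=3 | in 2 | out 3 | ==
  [5] u=4 | in 2 | out 2 | prev ⊥ | push {0,3}
  [6] u=5 | in 2 | out 2 | prev ⊥ | push {}
  [7] u=6 | in 3 | out 2 | ==
  [8] u=7 | in ⊤ | out ⊤ | prev ⊥ | push {6}
  [9] u=0 | in ⊤ | out ⊤ | prev ⊥ | push {5}
  [10] u=3 | in ⊤ | out ⊤ | prev 3 | push {}
  [11] u=6 | in ⊤ | out ⊤ | prev 2 | push {3,4}
  [12] u=5 | in ⊤ | out ⊤ | prev 2 | push {}
  [13] u=3 | in ⊤ | out ⊤ | ==
  [14] u=4 | in ⊤ | out ⊤ | prev 2 | push {0,3}
  [15] u=0 | in ⊤ | out ⊤ | ==
  [16] u=3 | in ⊤ | out ⊤ | ==

Converged values:
  [0] ⊤
  [1] ⊤
  [2] 2
  [3] ⊤
  [4] ⊤
  [5] ⊤
  [6] ⊤
  [7] ⊤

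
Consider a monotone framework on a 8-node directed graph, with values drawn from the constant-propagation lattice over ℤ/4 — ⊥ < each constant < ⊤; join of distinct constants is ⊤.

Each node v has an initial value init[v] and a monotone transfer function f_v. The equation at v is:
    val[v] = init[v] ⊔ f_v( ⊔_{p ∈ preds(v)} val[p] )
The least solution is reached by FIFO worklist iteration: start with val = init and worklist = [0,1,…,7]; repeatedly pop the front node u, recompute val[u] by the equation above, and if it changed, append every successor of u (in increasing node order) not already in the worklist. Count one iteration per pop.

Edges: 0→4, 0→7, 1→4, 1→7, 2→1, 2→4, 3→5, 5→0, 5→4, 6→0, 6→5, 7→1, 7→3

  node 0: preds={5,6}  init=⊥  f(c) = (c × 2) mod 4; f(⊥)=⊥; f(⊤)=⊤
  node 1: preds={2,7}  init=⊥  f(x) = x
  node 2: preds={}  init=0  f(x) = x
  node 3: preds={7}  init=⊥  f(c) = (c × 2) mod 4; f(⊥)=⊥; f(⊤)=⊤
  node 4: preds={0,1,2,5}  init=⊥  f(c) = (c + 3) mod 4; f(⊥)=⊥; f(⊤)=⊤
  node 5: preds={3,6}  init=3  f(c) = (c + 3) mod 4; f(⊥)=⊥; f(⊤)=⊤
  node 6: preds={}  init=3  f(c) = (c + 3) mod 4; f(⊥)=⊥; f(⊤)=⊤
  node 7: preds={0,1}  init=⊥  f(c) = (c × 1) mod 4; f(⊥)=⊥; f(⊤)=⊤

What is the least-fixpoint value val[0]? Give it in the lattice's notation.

⊤

Iteration log — 15 steps:
  step 1. node 0  ⊔preds=3  new=2  old=⊥  +wl: 
  step 2. node 1  ⊔preds=0  new=0  old=⊥  +wl: 
  step 3. node 2  ⊔preds=⊥  new=0  stable
  step 4. node 3  ⊔preds=⊥  new=⊥  stable
  step 5. node 4  ⊔preds=⊤  new=⊤  old=⊥  +wl: 
  step 6. node 5  ⊔preds=3  new=⊤  old=3  +wl: 0,4
  step 7. node 6  ⊔preds=⊥  new=3  stable
  step 8. node 7  ⊔preds=⊤  new=⊤  old=⊥  +wl: 1,3
  step 9. node 0  ⊔preds=⊤  new=⊤  old=2  +wl: 7
  step 10. node 4  ⊔preds=⊤  new=⊤  stable
  step 11. node 1  ⊔preds=⊤  new=⊤  old=0  +wl: 4
  step 12. node 3  ⊔preds=⊤  new=⊤  old=⊥  +wl: 5
  step 13. node 7  ⊔preds=⊤  new=⊤  stable
  step 14. node 4  ⊔preds=⊤  new=⊤  stable
  step 15. node 5  ⊔preds=⊤  new=⊤  stable

Least fixpoint reached:
  node 0: ⊤
  node 1: ⊤
  node 2: 0
  node 3: ⊤
  node 4: ⊤
  node 5: ⊤
  node 6: 3
  node 7: ⊤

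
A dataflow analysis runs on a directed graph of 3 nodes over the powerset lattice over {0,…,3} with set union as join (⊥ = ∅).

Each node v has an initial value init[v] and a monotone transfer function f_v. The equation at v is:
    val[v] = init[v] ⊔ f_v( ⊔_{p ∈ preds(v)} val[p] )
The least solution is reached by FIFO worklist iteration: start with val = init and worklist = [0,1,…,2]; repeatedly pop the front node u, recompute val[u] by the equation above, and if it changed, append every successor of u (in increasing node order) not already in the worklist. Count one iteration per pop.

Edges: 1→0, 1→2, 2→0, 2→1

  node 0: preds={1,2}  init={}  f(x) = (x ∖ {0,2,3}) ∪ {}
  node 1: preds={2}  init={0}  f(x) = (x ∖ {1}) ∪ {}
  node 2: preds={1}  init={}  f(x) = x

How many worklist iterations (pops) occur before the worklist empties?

Iteration log — 5 steps:
  step 1. node 0  ⊔preds={0}  new={}  stable
  step 2. node 1  ⊔preds={}  new={0}  stable
  step 3. node 2  ⊔preds={0}  new={0}  old={}  +wl: 0,1
  step 4. node 0  ⊔preds={0}  new={}  stable
  step 5. node 1  ⊔preds={0}  new={0}  stable

Least fixpoint reached:
  node 0: {}
  node 1: {0}
  node 2: {0}

5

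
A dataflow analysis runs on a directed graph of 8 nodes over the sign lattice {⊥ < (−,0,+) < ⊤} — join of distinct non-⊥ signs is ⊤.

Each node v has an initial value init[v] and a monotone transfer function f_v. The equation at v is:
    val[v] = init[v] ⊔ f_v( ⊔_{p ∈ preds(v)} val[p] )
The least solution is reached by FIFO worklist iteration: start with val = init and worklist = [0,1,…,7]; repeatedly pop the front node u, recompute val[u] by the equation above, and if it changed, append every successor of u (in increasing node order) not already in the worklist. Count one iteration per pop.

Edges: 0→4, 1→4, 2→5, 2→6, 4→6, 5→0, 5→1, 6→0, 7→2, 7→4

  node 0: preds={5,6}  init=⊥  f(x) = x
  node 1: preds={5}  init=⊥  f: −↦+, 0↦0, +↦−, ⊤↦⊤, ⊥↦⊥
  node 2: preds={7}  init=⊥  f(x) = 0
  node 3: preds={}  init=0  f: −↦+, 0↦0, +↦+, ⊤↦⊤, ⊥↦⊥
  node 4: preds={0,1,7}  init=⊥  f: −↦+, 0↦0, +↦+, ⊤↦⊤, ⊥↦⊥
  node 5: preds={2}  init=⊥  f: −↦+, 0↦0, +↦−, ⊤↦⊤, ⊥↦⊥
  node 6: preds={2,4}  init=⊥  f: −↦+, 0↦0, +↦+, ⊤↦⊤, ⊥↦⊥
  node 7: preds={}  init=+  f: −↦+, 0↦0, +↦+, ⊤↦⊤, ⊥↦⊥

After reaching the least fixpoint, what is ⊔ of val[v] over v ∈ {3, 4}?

⊤

Iteration log — 12 steps:
  step 1. node 0  ⊔preds=⊥  new=⊥  stable
  step 2. node 1  ⊔preds=⊥  new=⊥  stable
  step 3. node 2  ⊔preds=+  new=0  old=⊥  +wl: 
  step 4. node 3  ⊔preds=⊥  new=0  stable
  step 5. node 4  ⊔preds=+  new=+  old=⊥  +wl: 
  step 6. node 5  ⊔preds=0  new=0  old=⊥  +wl: 0,1
  step 7. node 6  ⊔preds=⊤  new=⊤  old=⊥  +wl: 
  step 8. node 7  ⊔preds=⊥  new=+  stable
  step 9. node 0  ⊔preds=⊤  new=⊤  old=⊥  +wl: 4
  step 10. node 1  ⊔preds=0  new=0  old=⊥  +wl: 
  step 11. node 4  ⊔preds=⊤  new=⊤  old=+  +wl: 6
  step 12. node 6  ⊔preds=⊤  new=⊤  stable

Least fixpoint reached:
  node 0: ⊤
  node 1: 0
  node 2: 0
  node 3: 0
  node 4: ⊤
  node 5: 0
  node 6: ⊤
  node 7: +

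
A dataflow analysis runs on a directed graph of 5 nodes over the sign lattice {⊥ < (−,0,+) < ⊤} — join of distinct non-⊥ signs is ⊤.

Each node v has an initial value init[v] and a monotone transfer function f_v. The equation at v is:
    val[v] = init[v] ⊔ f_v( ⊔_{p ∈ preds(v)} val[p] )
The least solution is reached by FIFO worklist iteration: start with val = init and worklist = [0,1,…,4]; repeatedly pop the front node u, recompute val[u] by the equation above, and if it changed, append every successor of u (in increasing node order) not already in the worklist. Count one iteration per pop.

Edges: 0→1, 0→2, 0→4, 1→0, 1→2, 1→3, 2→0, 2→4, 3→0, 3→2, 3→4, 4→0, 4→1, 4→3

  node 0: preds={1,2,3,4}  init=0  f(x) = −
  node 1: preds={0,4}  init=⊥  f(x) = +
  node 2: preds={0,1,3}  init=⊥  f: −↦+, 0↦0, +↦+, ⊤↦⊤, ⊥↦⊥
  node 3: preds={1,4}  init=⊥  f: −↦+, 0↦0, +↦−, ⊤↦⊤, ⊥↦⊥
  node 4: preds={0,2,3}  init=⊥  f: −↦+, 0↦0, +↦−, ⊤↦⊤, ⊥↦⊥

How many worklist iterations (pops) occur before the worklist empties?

Iteration log — 12 steps:
  step 1. node 0  ⊔preds=⊥  new=⊤  old=0  +wl: 
  step 2. node 1  ⊔preds=⊤  new=+  old=⊥  +wl: 0
  step 3. node 2  ⊔preds=⊤  new=⊤  old=⊥  +wl: 
  step 4. node 3  ⊔preds=+  new=−  old=⊥  +wl: 2
  step 5. node 4  ⊔preds=⊤  new=⊤  old=⊥  +wl: 1,3
  step 6. node 0  ⊔preds=⊤  new=⊤  stable
  step 7. node 2  ⊔preds=⊤  new=⊤  stable
  step 8. node 1  ⊔preds=⊤  new=+  stable
  step 9. node 3  ⊔preds=⊤  new=⊤  old=−  +wl: 0,2,4
  step 10. node 0  ⊔preds=⊤  new=⊤  stable
  step 11. node 2  ⊔preds=⊤  new=⊤  stable
  step 12. node 4  ⊔preds=⊤  new=⊤  stable

Least fixpoint reached:
  node 0: ⊤
  node 1: +
  node 2: ⊤
  node 3: ⊤
  node 4: ⊤

12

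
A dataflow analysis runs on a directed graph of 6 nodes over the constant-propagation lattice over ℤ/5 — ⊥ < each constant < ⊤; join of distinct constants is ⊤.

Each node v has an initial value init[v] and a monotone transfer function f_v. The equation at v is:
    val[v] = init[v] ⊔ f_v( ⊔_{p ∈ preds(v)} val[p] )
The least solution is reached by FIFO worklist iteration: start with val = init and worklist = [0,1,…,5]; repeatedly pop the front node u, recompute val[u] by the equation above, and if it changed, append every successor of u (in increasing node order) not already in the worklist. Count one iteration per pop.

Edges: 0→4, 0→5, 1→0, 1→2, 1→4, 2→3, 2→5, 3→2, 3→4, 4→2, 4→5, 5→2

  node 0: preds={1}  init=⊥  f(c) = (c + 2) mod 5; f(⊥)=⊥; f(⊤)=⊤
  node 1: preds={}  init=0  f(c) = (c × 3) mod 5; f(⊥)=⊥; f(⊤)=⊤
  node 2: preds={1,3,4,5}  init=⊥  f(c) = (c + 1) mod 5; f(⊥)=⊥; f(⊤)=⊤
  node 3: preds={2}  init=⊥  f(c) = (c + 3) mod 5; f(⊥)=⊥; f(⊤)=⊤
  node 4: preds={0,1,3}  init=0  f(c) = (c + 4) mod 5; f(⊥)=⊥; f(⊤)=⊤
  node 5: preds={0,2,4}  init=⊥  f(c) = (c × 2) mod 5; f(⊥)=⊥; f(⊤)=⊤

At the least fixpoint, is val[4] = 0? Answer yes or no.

no

Iteration log — 11 steps:
  step 1. node 0  ⊔preds=0  new=2  old=⊥  +wl: 
  step 2. node 1  ⊔preds=⊥  new=0  stable
  step 3. node 2  ⊔preds=0  new=1  old=⊥  +wl: 
  step 4. node 3  ⊔preds=1  new=4  old=⊥  +wl: 2
  step 5. node 4  ⊔preds=⊤  new=⊤  old=0  +wl: 
  step 6. node 5  ⊔preds=⊤  new=⊤  old=⊥  +wl: 
  step 7. node 2  ⊔preds=⊤  new=⊤  old=1  +wl: 3,5
  step 8. node 3  ⊔preds=⊤  new=⊤  old=4  +wl: 2,4
  step 9. node 5  ⊔preds=⊤  new=⊤  stable
  step 10. node 2  ⊔preds=⊤  new=⊤  stable
  step 11. node 4  ⊔preds=⊤  new=⊤  stable

Least fixpoint reached:
  node 0: 2
  node 1: 0
  node 2: ⊤
  node 3: ⊤
  node 4: ⊤
  node 5: ⊤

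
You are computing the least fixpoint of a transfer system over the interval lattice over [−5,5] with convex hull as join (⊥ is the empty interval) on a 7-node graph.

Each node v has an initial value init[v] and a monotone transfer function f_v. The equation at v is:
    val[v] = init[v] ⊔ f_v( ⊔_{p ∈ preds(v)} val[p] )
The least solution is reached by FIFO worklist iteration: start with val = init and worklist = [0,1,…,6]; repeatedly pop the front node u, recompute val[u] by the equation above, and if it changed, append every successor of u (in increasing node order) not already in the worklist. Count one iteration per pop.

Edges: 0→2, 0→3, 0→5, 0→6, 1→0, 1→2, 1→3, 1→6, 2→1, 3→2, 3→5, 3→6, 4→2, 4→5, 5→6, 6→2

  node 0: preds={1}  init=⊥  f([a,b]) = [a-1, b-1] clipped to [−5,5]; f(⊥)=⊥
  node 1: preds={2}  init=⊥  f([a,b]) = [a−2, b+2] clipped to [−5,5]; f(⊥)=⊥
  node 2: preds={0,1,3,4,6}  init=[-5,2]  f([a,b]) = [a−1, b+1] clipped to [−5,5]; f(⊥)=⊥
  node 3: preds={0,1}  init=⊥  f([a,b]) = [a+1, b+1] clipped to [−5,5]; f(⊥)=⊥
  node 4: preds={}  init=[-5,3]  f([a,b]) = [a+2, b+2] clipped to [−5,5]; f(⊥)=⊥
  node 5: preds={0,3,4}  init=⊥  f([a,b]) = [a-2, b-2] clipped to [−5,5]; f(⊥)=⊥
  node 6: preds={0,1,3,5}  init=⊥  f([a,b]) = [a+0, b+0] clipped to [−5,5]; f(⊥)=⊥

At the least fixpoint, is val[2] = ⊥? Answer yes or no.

Iteration log — 18 steps:
  step 1. node 0  ⊔preds=⊥  new=⊥  stable
  step 2. node 1  ⊔preds=[-5,2]  new=[-5,4]  old=⊥  +wl: 0
  step 3. node 2  ⊔preds=[-5,4]  new=[-5,5]  old=[-5,2]  +wl: 1
  step 4. node 3  ⊔preds=[-5,4]  new=[-4,5]  old=⊥  +wl: 2
  step 5. node 4  ⊔preds=⊥  new=[-5,3]  stable
  step 6. node 5  ⊔preds=[-5,5]  new=[-5,3]  old=⊥  +wl: 
  step 7. node 6  ⊔preds=[-5,5]  new=[-5,5]  old=⊥  +wl: 
  step 8. node 0  ⊔preds=[-5,4]  new=[-5,3]  old=⊥  +wl: 3,5,6
  step 9. node 1  ⊔preds=[-5,5]  new=[-5,5]  old=[-5,4]  +wl: 0
  step 10. node 2  ⊔preds=[-5,5]  new=[-5,5]  stable
  step 11. node 3  ⊔preds=[-5,5]  new=[-4,5]  stable
  step 12. node 5  ⊔preds=[-5,5]  new=[-5,3]  stable
  step 13. node 6  ⊔preds=[-5,5]  new=[-5,5]  stable
  step 14. node 0  ⊔preds=[-5,5]  new=[-5,4]  old=[-5,3]  +wl: 2,3,5,6
  step 15. node 2  ⊔preds=[-5,5]  new=[-5,5]  stable
  step 16. node 3  ⊔preds=[-5,5]  new=[-4,5]  stable
  step 17. node 5  ⊔preds=[-5,5]  new=[-5,3]  stable
  step 18. node 6  ⊔preds=[-5,5]  new=[-5,5]  stable

Least fixpoint reached:
  node 0: [-5,4]
  node 1: [-5,5]
  node 2: [-5,5]
  node 3: [-4,5]
  node 4: [-5,3]
  node 5: [-5,3]
  node 6: [-5,5]

no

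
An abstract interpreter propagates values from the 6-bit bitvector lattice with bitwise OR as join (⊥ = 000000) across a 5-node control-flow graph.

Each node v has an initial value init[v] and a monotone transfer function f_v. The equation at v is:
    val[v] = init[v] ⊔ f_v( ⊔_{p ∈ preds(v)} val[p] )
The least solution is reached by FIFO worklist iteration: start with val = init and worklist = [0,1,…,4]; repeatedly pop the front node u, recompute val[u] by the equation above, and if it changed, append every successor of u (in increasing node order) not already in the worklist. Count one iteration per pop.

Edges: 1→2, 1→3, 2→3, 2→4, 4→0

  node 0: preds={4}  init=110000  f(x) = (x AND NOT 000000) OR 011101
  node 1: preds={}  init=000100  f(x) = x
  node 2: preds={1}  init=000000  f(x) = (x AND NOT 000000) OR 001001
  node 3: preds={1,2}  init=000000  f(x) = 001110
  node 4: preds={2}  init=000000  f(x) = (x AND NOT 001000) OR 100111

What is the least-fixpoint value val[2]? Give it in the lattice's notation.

001101

Trace (6 dequeues):
  [1] u=0 | in 000000 | out 111101 | prev 110000 | push {}
  [2] u=1 | in 000000 | out 000100 | ==
  [3] u=2 | in 000100 | out 001101 | prev 000000 | push {}
  [4] u=3 | in 001101 | out 001110 | prev 000000 | push {}
  [5] u=4 | in 001101 | out 100111 | prev 000000 | push {0}
  [6] u=0 | in 100111 | out 111111 | prev 111101 | push {}

Converged values:
  [0] 111111
  [1] 000100
  [2] 001101
  [3] 001110
  [4] 100111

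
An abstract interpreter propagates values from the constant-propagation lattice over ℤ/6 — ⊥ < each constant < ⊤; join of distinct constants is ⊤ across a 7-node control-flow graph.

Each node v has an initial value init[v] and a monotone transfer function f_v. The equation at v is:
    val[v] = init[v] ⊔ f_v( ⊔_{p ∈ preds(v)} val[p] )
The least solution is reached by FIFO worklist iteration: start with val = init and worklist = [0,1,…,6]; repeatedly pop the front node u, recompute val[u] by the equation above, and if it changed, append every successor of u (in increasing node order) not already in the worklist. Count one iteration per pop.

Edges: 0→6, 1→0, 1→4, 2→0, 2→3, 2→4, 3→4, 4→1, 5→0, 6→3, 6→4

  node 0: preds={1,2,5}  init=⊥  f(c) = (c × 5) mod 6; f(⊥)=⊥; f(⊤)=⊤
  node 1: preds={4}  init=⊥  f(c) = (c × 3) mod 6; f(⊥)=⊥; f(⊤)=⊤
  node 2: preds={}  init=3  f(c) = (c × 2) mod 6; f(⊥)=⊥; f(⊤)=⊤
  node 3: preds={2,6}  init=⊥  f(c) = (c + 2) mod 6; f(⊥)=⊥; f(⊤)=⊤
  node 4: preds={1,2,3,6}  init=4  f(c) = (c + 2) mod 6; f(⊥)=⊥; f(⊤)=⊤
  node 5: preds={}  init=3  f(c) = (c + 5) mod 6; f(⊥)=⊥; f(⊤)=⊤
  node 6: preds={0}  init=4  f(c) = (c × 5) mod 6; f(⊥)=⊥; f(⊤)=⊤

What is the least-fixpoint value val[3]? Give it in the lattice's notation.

Trace (13 dequeues):
  [1] u=0 | in 3 | out 3 | prev ⊥ | push {}
  [2] u=1 | in 4 | out 0 | prev ⊥ | push {0}
  [3] u=2 | in ⊥ | out 3 | ==
  [4] u=3 | in ⊤ | out ⊤ | prev ⊥ | push {}
  [5] u=4 | in ⊤ | out ⊤ | prev 4 | push {1}
  [6] u=5 | in ⊥ | out 3 | ==
  [7] u=6 | in 3 | out ⊤ | prev 4 | push {3,4}
  [8] u=0 | in ⊤ | out ⊤ | prev 3 | push {6}
  [9] u=1 | in ⊤ | out ⊤ | prev 0 | push {0}
  [10] u=3 | in ⊤ | out ⊤ | ==
  [11] u=4 | in ⊤ | out ⊤ | ==
  [12] u=6 | in ⊤ | out ⊤ | ==
  [13] u=0 | in ⊤ | out ⊤ | ==

Converged values:
  [0] ⊤
  [1] ⊤
  [2] 3
  [3] ⊤
  [4] ⊤
  [5] 3
  [6] ⊤

⊤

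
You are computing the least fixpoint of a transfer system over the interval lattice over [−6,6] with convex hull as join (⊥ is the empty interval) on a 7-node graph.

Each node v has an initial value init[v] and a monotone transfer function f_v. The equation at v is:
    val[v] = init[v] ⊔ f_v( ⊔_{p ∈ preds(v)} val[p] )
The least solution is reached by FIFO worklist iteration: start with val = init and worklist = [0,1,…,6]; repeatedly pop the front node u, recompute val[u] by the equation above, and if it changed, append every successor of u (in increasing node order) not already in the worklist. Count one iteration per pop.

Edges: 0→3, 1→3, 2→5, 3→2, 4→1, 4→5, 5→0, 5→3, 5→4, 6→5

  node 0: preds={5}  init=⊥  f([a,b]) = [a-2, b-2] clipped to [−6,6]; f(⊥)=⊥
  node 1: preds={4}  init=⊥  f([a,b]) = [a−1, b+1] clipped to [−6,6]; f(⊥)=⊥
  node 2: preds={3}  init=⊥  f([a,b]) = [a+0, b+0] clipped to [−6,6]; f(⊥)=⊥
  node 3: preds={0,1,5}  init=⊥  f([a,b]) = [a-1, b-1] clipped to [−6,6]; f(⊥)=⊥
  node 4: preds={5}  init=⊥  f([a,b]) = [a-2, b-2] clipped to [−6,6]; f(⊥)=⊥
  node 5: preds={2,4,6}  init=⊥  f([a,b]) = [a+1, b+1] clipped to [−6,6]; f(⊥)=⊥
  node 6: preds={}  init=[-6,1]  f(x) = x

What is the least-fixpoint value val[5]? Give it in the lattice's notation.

[-5,2]

Trace (14 dequeues):
  [1] u=0 | in ⊥ | out ⊥ | ==
  [2] u=1 | in ⊥ | out ⊥ | ==
  [3] u=2 | in ⊥ | out ⊥ | ==
  [4] u=3 | in ⊥ | out ⊥ | ==
  [5] u=4 | in ⊥ | out ⊥ | ==
  [6] u=5 | in [-6,1] | out [-5,2] | prev ⊥ | push {0,3,4}
  [7] u=6 | in ⊥ | out [-6,1] | ==
  [8] u=0 | in [-5,2] | out [-6,0] | prev ⊥ | push {}
  [9] u=3 | in [-6,2] | out [-6,1] | prev ⊥ | push {2}
  [10] u=4 | in [-5,2] | out [-6,0] | prev ⊥ | push {1,5}
  [11] u=2 | in [-6,1] | out [-6,1] | prev ⊥ | push {}
  [12] u=1 | in [-6,0] | out [-6,1] | prev ⊥ | push {3}
  [13] u=5 | in [-6,1] | out [-5,2] | ==
  [14] u=3 | in [-6,2] | out [-6,1] | ==

Converged values:
  [0] [-6,0]
  [1] [-6,1]
  [2] [-6,1]
  [3] [-6,1]
  [4] [-6,0]
  [5] [-5,2]
  [6] [-6,1]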